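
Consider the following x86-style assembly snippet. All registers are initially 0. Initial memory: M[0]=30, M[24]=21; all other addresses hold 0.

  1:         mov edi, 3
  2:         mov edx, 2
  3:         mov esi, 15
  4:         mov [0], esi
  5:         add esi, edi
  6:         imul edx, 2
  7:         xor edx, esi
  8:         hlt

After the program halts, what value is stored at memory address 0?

edi=3
edx=2
esi=15
mov [0], esi → M[0]=15
esi=15+3=18
edx=2*2=4
edx=4^18=22
halt.

15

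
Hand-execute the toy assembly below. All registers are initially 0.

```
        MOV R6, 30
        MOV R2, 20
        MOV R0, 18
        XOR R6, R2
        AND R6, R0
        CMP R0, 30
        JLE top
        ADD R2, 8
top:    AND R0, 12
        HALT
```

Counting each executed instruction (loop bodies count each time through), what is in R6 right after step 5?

after MOV R6, 30: R6=30
after MOV R2, 20: R2=20
after MOV R0, 18: R0=18
after XOR R6, R2: R6=30^20=10
after AND R6, R0: R6=10&18=2
After step 5: R6 = 2.

2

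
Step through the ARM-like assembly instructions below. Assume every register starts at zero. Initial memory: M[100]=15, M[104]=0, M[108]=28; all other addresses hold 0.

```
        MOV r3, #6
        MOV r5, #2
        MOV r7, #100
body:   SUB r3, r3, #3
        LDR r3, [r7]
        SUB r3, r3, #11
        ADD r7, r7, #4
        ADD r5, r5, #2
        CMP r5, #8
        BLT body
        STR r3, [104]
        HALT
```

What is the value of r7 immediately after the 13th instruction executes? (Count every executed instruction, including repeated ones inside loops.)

after MOV r3, #6: r3=6
after MOV r5, #2: r5=2
after MOV r7, #100: r7=100
after SUB r3, r3, #3: r3=6-3=3
after LDR r3, [r7]: r3=M[100]=15
after SUB r3, r3, #11: r3=15-11=4
after ADD r7, r7, #4: r7=100+4=104
after ADD r5, r5, #2: r5=2+2=4
CMP r5, #8  (cmp 4,8)
BLT body: taken
after SUB r3, r3, #3: r3=4-3=1
after LDR r3, [r7]: r3=M[104]=0
after SUB r3, r3, #11: r3=0-11=-11
After step 13: r7 = 104.

104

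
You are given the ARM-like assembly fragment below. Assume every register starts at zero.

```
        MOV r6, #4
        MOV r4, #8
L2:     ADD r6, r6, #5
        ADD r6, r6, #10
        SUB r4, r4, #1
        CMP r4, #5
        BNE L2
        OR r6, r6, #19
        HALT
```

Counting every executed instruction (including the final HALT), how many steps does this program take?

after MOV r6, #4: r6=4
after MOV r4, #8: r4=8
after ADD r6, r6, #5: r6=4+5=9
after ADD r6, r6, #10: r6=9+10=19
after SUB r4, r4, #1: r4=8-1=7
CMP r4, #5  (cmp 7,5)
BNE L2: taken
after ADD r6, r6, #5: r6=19+5=24
after ADD r6, r6, #10: r6=24+10=34
after SUB r4, r4, #1: r4=7-1=6
CMP r4, #5  (cmp 6,5)
BNE L2: taken
after ADD r6, r6, #5: r6=34+5=39
after ADD r6, r6, #10: r6=39+10=49
after SUB r4, r4, #1: r4=6-1=5
CMP r4, #5  (cmp 5,5)
BNE L2: not taken
after OR r6, r6, #19: r6=49|19=51
halt.
Total executed instructions: 19.

19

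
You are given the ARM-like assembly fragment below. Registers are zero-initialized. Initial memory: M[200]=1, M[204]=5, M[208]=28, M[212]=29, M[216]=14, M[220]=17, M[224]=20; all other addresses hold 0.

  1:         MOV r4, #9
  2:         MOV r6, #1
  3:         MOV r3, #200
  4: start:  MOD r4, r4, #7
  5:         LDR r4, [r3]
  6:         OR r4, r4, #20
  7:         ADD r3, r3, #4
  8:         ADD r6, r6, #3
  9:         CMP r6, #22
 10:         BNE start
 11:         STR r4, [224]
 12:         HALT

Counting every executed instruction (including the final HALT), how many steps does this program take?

MOV r4, #9 → r4=9
MOV r6, #1 → r6=1
MOV r3, #200 → r3=200
MOD r4, r4, #7 → r4=9%7=2
LDR r4, [r3] → r4=M[200]=1
OR r4, r4, #20 → r4=1|20=21
ADD r3, r3, #4 → r3=200+4=204
ADD r6, r6, #3 → r6=1+3=4
CMP r6, #22  (cmp 4,22)
BNE start: taken
MOD r4, r4, #7 → r4=21%7=0
LDR r4, [r3] → r4=M[204]=5
OR r4, r4, #20 → r4=5|20=21
ADD r3, r3, #4 → r3=204+4=208
ADD r6, r6, #3 → r6=4+3=7
CMP r6, #22  (cmp 7,22)
BNE start: taken
MOD r4, r4, #7 → r4=21%7=0
LDR r4, [r3] → r4=M[208]=28
OR r4, r4, #20 → r4=28|20=28
ADD r3, r3, #4 → r3=208+4=212
ADD r6, r6, #3 → r6=7+3=10
CMP r6, #22  (cmp 10,22)
BNE start: taken
MOD r4, r4, #7 → r4=28%7=0
LDR r4, [r3] → r4=M[212]=29
OR r4, r4, #20 → r4=29|20=29
ADD r3, r3, #4 → r3=212+4=216
ADD r6, r6, #3 → r6=10+3=13
CMP r6, #22  (cmp 13,22)
BNE start: taken
MOD r4, r4, #7 → r4=29%7=1
LDR r4, [r3] → r4=M[216]=14
OR r4, r4, #20 → r4=14|20=30
ADD r3, r3, #4 → r3=216+4=220
ADD r6, r6, #3 → r6=13+3=16
CMP r6, #22  (cmp 16,22)
BNE start: taken
MOD r4, r4, #7 → r4=30%7=2
LDR r4, [r3] → r4=M[220]=17
OR r4, r4, #20 → r4=17|20=21
ADD r3, r3, #4 → r3=220+4=224
ADD r6, r6, #3 → r6=16+3=19
CMP r6, #22  (cmp 19,22)
BNE start: taken
MOD r4, r4, #7 → r4=21%7=0
LDR r4, [r3] → r4=M[224]=20
OR r4, r4, #20 → r4=20|20=20
ADD r3, r3, #4 → r3=224+4=228
ADD r6, r6, #3 → r6=19+3=22
CMP r6, #22  (cmp 22,22)
BNE start: not taken
STR r4, [224] → M[224]=20
halt.
Total executed instructions: 54.

54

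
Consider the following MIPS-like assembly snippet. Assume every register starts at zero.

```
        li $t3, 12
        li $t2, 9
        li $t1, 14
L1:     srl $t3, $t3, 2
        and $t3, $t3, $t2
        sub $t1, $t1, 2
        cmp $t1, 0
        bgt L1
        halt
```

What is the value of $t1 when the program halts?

$t3=12
$t2=9
$t1=14
$t3=12>>2=3
$t3=3&9=1
$t1=14-2=12
cmp $t1, 0  (cmp 12,0)
bgt L1: taken
$t3=1>>2=0
$t3=0&9=0
$t1=12-2=10
cmp $t1, 0  (cmp 10,0)
bgt L1: taken
$t3=0>>2=0
$t3=0&9=0
$t1=10-2=8
cmp $t1, 0  (cmp 8,0)
bgt L1: taken
$t3=0>>2=0
$t3=0&9=0
$t1=8-2=6
cmp $t1, 0  (cmp 6,0)
bgt L1: taken
$t3=0>>2=0
$t3=0&9=0
$t1=6-2=4
cmp $t1, 0  (cmp 4,0)
bgt L1: taken
$t3=0>>2=0
$t3=0&9=0
$t1=4-2=2
cmp $t1, 0  (cmp 2,0)
bgt L1: taken
$t3=0>>2=0
$t3=0&9=0
$t1=2-2=0
cmp $t1, 0  (cmp 0,0)
bgt L1: not taken
halt.

0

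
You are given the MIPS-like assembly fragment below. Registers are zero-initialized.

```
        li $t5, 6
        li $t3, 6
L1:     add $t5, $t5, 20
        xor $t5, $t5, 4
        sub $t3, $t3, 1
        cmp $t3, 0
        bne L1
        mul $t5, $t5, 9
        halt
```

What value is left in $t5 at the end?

after li $t5, 6: $t5=6
after li $t3, 6: $t3=6
after add $t5, $t5, 20: $t5=6+20=26
after xor $t5, $t5, 4: $t5=26^4=30
after sub $t3, $t3, 1: $t3=6-1=5
cmp $t3, 0  (cmp 5,0)
bne L1: taken
after add $t5, $t5, 20: $t5=30+20=50
after xor $t5, $t5, 4: $t5=50^4=54
after sub $t3, $t3, 1: $t3=5-1=4
cmp $t3, 0  (cmp 4,0)
bne L1: taken
after add $t5, $t5, 20: $t5=54+20=74
after xor $t5, $t5, 4: $t5=74^4=78
after sub $t3, $t3, 1: $t3=4-1=3
cmp $t3, 0  (cmp 3,0)
bne L1: taken
after add $t5, $t5, 20: $t5=78+20=98
after xor $t5, $t5, 4: $t5=98^4=102
after sub $t3, $t3, 1: $t3=3-1=2
cmp $t3, 0  (cmp 2,0)
bne L1: taken
after add $t5, $t5, 20: $t5=102+20=122
after xor $t5, $t5, 4: $t5=122^4=126
after sub $t3, $t3, 1: $t3=2-1=1
cmp $t3, 0  (cmp 1,0)
bne L1: taken
after add $t5, $t5, 20: $t5=126+20=146
after xor $t5, $t5, 4: $t5=146^4=150
after sub $t3, $t3, 1: $t3=1-1=0
cmp $t3, 0  (cmp 0,0)
bne L1: not taken
after mul $t5, $t5, 9: $t5=150*9=1350
halt.

1350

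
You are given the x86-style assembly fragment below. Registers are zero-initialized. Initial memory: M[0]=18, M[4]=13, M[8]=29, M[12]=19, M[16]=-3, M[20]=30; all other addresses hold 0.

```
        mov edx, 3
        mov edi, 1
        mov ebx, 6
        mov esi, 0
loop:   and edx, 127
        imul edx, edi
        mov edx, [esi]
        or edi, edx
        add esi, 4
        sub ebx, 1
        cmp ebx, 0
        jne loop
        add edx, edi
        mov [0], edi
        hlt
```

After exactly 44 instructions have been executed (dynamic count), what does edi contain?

edx=3
edi=1
ebx=6
esi=0
edx=3&127=3
edx=3*1=3
edx=M[0]=18
edi=1|18=19
esi=0+4=4
ebx=6-1=5
cmp ebx, 0  (cmp 5,0)
jne loop: taken
edx=18&127=18
edx=18*19=342
edx=M[4]=13
edi=19|13=31
esi=4+4=8
ebx=5-1=4
cmp ebx, 0  (cmp 4,0)
jne loop: taken
edx=13&127=13
edx=13*31=403
edx=M[8]=29
edi=31|29=31
esi=8+4=12
ebx=4-1=3
cmp ebx, 0  (cmp 3,0)
jne loop: taken
edx=29&127=29
edx=29*31=899
edx=M[12]=19
edi=31|19=31
esi=12+4=16
ebx=3-1=2
cmp ebx, 0  (cmp 2,0)
jne loop: taken
edx=19&127=19
edx=19*31=589
edx=M[16]=-3
edi=31|(-3)=-1
esi=16+4=20
ebx=2-1=1
cmp ebx, 0  (cmp 1,0)
jne loop: taken
After step 44: edi = -1.

-1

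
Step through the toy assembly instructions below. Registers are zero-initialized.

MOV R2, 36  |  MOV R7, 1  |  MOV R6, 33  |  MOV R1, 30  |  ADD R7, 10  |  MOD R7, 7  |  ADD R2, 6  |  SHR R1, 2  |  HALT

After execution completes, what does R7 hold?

4

R2=36
R7=1
R6=33
R1=30
R7=1+10=11
R7=11%7=4
R2=36+6=42
R1=30>>2=7
halt.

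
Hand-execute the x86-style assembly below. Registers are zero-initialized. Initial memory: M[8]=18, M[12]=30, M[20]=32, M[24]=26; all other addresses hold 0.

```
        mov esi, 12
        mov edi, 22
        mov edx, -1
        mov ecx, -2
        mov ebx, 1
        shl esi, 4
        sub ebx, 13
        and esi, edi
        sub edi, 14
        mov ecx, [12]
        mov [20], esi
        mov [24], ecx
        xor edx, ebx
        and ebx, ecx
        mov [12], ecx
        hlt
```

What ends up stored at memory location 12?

mov esi, 12 → esi=12
mov edi, 22 → edi=22
mov edx, -1 → edx=-1
mov ecx, -2 → ecx=-2
mov ebx, 1 → ebx=1
shl esi, 4 → esi=12<<4=192
sub ebx, 13 → ebx=1-13=-12
and esi, edi → esi=192&22=0
sub edi, 14 → edi=22-14=8
mov ecx, [12] → ecx=M[12]=30
mov [20], esi → M[20]=0
mov [24], ecx → M[24]=30
xor edx, ebx → edx=(-1)^(-12)=11
and ebx, ecx → ebx=(-12)&30=20
mov [12], ecx → M[12]=30
halt.

30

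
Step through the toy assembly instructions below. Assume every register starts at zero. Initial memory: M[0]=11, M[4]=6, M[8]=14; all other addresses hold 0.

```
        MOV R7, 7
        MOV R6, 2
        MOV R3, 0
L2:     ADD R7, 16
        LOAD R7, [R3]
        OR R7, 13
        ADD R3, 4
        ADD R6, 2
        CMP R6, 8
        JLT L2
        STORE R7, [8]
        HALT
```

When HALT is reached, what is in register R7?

15

MOV R7, 7 → R7=7
MOV R6, 2 → R6=2
MOV R3, 0 → R3=0
ADD R7, 16 → R7=7+16=23
LOAD R7, [R3] → R7=M[0]=11
OR R7, 13 → R7=11|13=15
ADD R3, 4 → R3=0+4=4
ADD R6, 2 → R6=2+2=4
CMP R6, 8  (cmp 4,8)
JLT L2: taken
ADD R7, 16 → R7=15+16=31
LOAD R7, [R3] → R7=M[4]=6
OR R7, 13 → R7=6|13=15
ADD R3, 4 → R3=4+4=8
ADD R6, 2 → R6=4+2=6
CMP R6, 8  (cmp 6,8)
JLT L2: taken
ADD R7, 16 → R7=15+16=31
LOAD R7, [R3] → R7=M[8]=14
OR R7, 13 → R7=14|13=15
ADD R3, 4 → R3=8+4=12
ADD R6, 2 → R6=6+2=8
CMP R6, 8  (cmp 8,8)
JLT L2: not taken
STORE R7, [8] → M[8]=15
halt.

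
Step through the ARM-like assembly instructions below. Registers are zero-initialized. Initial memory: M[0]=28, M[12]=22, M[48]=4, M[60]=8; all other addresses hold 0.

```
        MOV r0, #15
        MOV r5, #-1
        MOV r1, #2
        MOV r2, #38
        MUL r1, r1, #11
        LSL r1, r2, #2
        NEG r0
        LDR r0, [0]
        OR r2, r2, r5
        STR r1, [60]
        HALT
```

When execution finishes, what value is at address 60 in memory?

152

MOV r0, #15 → r0=15
MOV r5, #-1 → r5=-1
MOV r1, #2 → r1=2
MOV r2, #38 → r2=38
MUL r1, r1, #11 → r1=2*11=22
LSL r1, r2, #2 → r1=38<<2=152
NEG r0 → r0=-(15)=-15
LDR r0, [0] → r0=M[0]=28
OR r2, r2, r5 → r2=38|(-1)=-1
STR r1, [60] → M[60]=152
halt.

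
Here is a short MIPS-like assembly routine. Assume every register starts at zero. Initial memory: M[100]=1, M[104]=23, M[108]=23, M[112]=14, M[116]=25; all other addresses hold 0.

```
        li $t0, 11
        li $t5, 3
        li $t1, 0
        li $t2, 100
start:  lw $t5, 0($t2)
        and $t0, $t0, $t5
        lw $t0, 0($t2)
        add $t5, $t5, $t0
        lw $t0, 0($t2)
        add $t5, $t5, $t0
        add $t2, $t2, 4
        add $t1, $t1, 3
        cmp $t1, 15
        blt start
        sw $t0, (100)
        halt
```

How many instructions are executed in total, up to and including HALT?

56

$t0=11
$t5=3
$t1=0
$t2=100
$t5=M[100]=1
$t0=11&1=1
$t0=M[100]=1
$t5=1+1=2
$t0=M[100]=1
$t5=2+1=3
$t2=100+4=104
$t1=0+3=3
cmp $t1, 15  (cmp 3,15)
blt start: taken
$t5=M[104]=23
$t0=1&23=1
$t0=M[104]=23
$t5=23+23=46
$t0=M[104]=23
$t5=46+23=69
$t2=104+4=108
$t1=3+3=6
cmp $t1, 15  (cmp 6,15)
blt start: taken
$t5=M[108]=23
$t0=23&23=23
$t0=M[108]=23
$t5=23+23=46
$t0=M[108]=23
$t5=46+23=69
$t2=108+4=112
$t1=6+3=9
cmp $t1, 15  (cmp 9,15)
blt start: taken
$t5=M[112]=14
$t0=23&14=6
$t0=M[112]=14
$t5=14+14=28
$t0=M[112]=14
$t5=28+14=42
$t2=112+4=116
$t1=9+3=12
cmp $t1, 15  (cmp 12,15)
blt start: taken
$t5=M[116]=25
$t0=14&25=8
$t0=M[116]=25
$t5=25+25=50
$t0=M[116]=25
$t5=50+25=75
$t2=116+4=120
$t1=12+3=15
cmp $t1, 15  (cmp 15,15)
blt start: not taken
sw $t0, (100) → M[100]=25
halt.
Total executed instructions: 56.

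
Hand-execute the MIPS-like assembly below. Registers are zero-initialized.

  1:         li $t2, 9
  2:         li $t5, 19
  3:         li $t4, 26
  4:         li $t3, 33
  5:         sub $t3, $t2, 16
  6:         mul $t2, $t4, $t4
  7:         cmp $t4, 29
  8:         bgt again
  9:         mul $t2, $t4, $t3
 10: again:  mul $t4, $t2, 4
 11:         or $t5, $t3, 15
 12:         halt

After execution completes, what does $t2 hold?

li $t2, 9 → $t2=9
li $t5, 19 → $t5=19
li $t4, 26 → $t4=26
li $t3, 33 → $t3=33
sub $t3, $t2, 16 → $t3=9-16=-7
mul $t2, $t4, $t4 → $t2=26*26=676
cmp $t4, 29  (cmp 26,29)
bgt again: not taken
mul $t2, $t4, $t3 → $t2=26*(-7)=-182
mul $t4, $t2, 4 → $t4=(-182)*4=-728
or $t5, $t3, 15 → $t5=(-7)|15=-1
halt.

-182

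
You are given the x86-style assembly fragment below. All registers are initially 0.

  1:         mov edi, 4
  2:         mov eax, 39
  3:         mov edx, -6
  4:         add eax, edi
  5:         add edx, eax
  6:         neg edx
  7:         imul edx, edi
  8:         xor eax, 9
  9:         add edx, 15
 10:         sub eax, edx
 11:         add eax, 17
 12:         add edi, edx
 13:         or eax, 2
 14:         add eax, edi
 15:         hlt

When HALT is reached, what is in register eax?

57

after mov edi, 4: edi=4
after mov eax, 39: eax=39
after mov edx, -6: edx=-6
after add eax, edi: eax=39+4=43
after add edx, eax: edx=(-6)+43=37
after neg edx: edx=-(37)=-37
after imul edx, edi: edx=(-37)*4=-148
after xor eax, 9: eax=43^9=34
after add edx, 15: edx=(-148)+15=-133
after sub eax, edx: eax=34-(-133)=167
after add eax, 17: eax=167+17=184
after add edi, edx: edi=4+(-133)=-129
after or eax, 2: eax=184|2=186
after add eax, edi: eax=186+(-129)=57
halt.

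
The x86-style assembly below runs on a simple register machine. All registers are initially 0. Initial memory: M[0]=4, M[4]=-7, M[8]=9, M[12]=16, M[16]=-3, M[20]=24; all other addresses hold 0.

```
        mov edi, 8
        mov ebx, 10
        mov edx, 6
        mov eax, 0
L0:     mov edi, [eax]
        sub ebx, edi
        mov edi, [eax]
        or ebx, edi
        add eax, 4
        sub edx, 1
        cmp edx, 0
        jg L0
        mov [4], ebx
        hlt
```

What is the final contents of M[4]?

after mov edi, 8: edi=8
after mov ebx, 10: ebx=10
after mov edx, 6: edx=6
after mov eax, 0: eax=0
after mov edi, [eax]: edi=M[0]=4
after sub ebx, edi: ebx=10-4=6
after mov edi, [eax]: edi=M[0]=4
after or ebx, edi: ebx=6|4=6
after add eax, 4: eax=0+4=4
after sub edx, 1: edx=6-1=5
cmp edx, 0  (cmp 5,0)
jg L0: taken
after mov edi, [eax]: edi=M[4]=-7
after sub ebx, edi: ebx=6-(-7)=13
after mov edi, [eax]: edi=M[4]=-7
after or ebx, edi: ebx=13|(-7)=-3
after add eax, 4: eax=4+4=8
after sub edx, 1: edx=5-1=4
cmp edx, 0  (cmp 4,0)
jg L0: taken
after mov edi, [eax]: edi=M[8]=9
after sub ebx, edi: ebx=(-3)-9=-12
after mov edi, [eax]: edi=M[8]=9
after or ebx, edi: ebx=(-12)|9=-3
after add eax, 4: eax=8+4=12
after sub edx, 1: edx=4-1=3
cmp edx, 0  (cmp 3,0)
jg L0: taken
after mov edi, [eax]: edi=M[12]=16
after sub ebx, edi: ebx=(-3)-16=-19
after mov edi, [eax]: edi=M[12]=16
after or ebx, edi: ebx=(-19)|16=-3
after add eax, 4: eax=12+4=16
after sub edx, 1: edx=3-1=2
cmp edx, 0  (cmp 2,0)
jg L0: taken
after mov edi, [eax]: edi=M[16]=-3
after sub ebx, edi: ebx=(-3)-(-3)=0
after mov edi, [eax]: edi=M[16]=-3
after or ebx, edi: ebx=0|(-3)=-3
after add eax, 4: eax=16+4=20
after sub edx, 1: edx=2-1=1
cmp edx, 0  (cmp 1,0)
jg L0: taken
after mov edi, [eax]: edi=M[20]=24
after sub ebx, edi: ebx=(-3)-24=-27
after mov edi, [eax]: edi=M[20]=24
after or ebx, edi: ebx=(-27)|24=-3
after add eax, 4: eax=20+4=24
after sub edx, 1: edx=1-1=0
cmp edx, 0  (cmp 0,0)
jg L0: not taken
mov [4], ebx → M[4]=-3
halt.

-3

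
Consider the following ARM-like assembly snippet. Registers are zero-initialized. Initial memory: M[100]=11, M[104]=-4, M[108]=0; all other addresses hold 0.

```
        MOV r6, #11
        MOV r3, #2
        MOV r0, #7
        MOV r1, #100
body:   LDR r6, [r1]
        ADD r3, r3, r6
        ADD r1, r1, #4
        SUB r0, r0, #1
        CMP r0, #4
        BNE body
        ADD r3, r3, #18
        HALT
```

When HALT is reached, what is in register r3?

r6=11
r3=2
r0=7
r1=100
r6=M[100]=11
r3=2+11=13
r1=100+4=104
r0=7-1=6
CMP r0, #4  (cmp 6,4)
BNE body: taken
r6=M[104]=-4
r3=13+(-4)=9
r1=104+4=108
r0=6-1=5
CMP r0, #4  (cmp 5,4)
BNE body: taken
r6=M[108]=0
r3=9+0=9
r1=108+4=112
r0=5-1=4
CMP r0, #4  (cmp 4,4)
BNE body: not taken
r3=9+18=27
halt.

27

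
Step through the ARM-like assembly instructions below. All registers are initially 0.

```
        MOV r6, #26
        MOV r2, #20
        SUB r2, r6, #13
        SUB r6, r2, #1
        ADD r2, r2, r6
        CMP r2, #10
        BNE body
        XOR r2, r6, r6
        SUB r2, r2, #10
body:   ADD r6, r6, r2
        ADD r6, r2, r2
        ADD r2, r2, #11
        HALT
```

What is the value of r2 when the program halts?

36

after MOV r6, #26: r6=26
after MOV r2, #20: r2=20
after SUB r2, r6, #13: r2=26-13=13
after SUB r6, r2, #1: r6=13-1=12
after ADD r2, r2, r6: r2=13+12=25
CMP r2, #10  (cmp 25,10)
BNE body: taken
after ADD r6, r6, r2: r6=12+25=37
after ADD r6, r2, r2: r6=25+25=50
after ADD r2, r2, #11: r2=25+11=36
halt.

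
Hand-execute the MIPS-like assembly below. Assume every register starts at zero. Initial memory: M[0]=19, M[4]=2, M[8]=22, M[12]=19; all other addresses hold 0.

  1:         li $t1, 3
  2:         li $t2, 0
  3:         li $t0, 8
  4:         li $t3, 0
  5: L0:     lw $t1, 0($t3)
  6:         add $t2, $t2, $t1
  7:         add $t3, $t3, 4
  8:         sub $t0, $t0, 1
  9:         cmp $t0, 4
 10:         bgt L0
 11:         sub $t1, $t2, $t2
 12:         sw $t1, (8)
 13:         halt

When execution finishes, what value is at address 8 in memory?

li $t1, 3 → $t1=3
li $t2, 0 → $t2=0
li $t0, 8 → $t0=8
li $t3, 0 → $t3=0
lw $t1, 0($t3) → $t1=M[0]=19
add $t2, $t2, $t1 → $t2=0+19=19
add $t3, $t3, 4 → $t3=0+4=4
sub $t0, $t0, 1 → $t0=8-1=7
cmp $t0, 4  (cmp 7,4)
bgt L0: taken
lw $t1, 0($t3) → $t1=M[4]=2
add $t2, $t2, $t1 → $t2=19+2=21
add $t3, $t3, 4 → $t3=4+4=8
sub $t0, $t0, 1 → $t0=7-1=6
cmp $t0, 4  (cmp 6,4)
bgt L0: taken
lw $t1, 0($t3) → $t1=M[8]=22
add $t2, $t2, $t1 → $t2=21+22=43
add $t3, $t3, 4 → $t3=8+4=12
sub $t0, $t0, 1 → $t0=6-1=5
cmp $t0, 4  (cmp 5,4)
bgt L0: taken
lw $t1, 0($t3) → $t1=M[12]=19
add $t2, $t2, $t1 → $t2=43+19=62
add $t3, $t3, 4 → $t3=12+4=16
sub $t0, $t0, 1 → $t0=5-1=4
cmp $t0, 4  (cmp 4,4)
bgt L0: not taken
sub $t1, $t2, $t2 → $t1=62-62=0
sw $t1, (8) → M[8]=0
halt.

0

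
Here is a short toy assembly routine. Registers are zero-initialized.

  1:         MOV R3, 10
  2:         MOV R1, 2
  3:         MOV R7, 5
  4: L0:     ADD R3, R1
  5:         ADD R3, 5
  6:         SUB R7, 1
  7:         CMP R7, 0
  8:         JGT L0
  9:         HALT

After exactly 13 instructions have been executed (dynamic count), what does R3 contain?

24

MOV R3, 10 → R3=10
MOV R1, 2 → R1=2
MOV R7, 5 → R7=5
ADD R3, R1 → R3=10+2=12
ADD R3, 5 → R3=12+5=17
SUB R7, 1 → R7=5-1=4
CMP R7, 0  (cmp 4,0)
JGT L0: taken
ADD R3, R1 → R3=17+2=19
ADD R3, 5 → R3=19+5=24
SUB R7, 1 → R7=4-1=3
CMP R7, 0  (cmp 3,0)
JGT L0: taken
After step 13: R3 = 24.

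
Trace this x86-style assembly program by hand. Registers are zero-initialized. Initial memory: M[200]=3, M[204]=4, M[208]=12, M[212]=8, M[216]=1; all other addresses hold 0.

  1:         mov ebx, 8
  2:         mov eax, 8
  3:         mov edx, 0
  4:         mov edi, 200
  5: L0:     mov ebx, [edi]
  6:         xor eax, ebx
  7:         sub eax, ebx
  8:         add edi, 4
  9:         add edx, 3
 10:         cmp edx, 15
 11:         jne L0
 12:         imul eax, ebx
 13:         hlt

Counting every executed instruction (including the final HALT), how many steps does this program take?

ebx=8
eax=8
edx=0
edi=200
ebx=M[200]=3
eax=8^3=11
eax=11-3=8
edi=200+4=204
edx=0+3=3
cmp edx, 15  (cmp 3,15)
jne L0: taken
ebx=M[204]=4
eax=8^4=12
eax=12-4=8
edi=204+4=208
edx=3+3=6
cmp edx, 15  (cmp 6,15)
jne L0: taken
ebx=M[208]=12
eax=8^12=4
eax=4-12=-8
edi=208+4=212
edx=6+3=9
cmp edx, 15  (cmp 9,15)
jne L0: taken
ebx=M[212]=8
eax=(-8)^8=-16
eax=(-16)-8=-24
edi=212+4=216
edx=9+3=12
cmp edx, 15  (cmp 12,15)
jne L0: taken
ebx=M[216]=1
eax=(-24)^1=-23
eax=(-23)-1=-24
edi=216+4=220
edx=12+3=15
cmp edx, 15  (cmp 15,15)
jne L0: not taken
eax=(-24)*1=-24
halt.
Total executed instructions: 41.

41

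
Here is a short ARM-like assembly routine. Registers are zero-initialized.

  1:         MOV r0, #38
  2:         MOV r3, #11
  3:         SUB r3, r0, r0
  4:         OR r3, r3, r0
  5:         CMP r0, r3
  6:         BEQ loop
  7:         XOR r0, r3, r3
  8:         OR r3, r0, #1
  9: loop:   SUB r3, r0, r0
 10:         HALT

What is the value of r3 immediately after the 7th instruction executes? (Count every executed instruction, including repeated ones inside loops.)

0

MOV r0, #38 → r0=38
MOV r3, #11 → r3=11
SUB r3, r0, r0 → r3=38-38=0
OR r3, r3, r0 → r3=0|38=38
CMP r0, r3  (cmp 38,38)
BEQ loop: taken
SUB r3, r0, r0 → r3=38-38=0
After step 7: r3 = 0.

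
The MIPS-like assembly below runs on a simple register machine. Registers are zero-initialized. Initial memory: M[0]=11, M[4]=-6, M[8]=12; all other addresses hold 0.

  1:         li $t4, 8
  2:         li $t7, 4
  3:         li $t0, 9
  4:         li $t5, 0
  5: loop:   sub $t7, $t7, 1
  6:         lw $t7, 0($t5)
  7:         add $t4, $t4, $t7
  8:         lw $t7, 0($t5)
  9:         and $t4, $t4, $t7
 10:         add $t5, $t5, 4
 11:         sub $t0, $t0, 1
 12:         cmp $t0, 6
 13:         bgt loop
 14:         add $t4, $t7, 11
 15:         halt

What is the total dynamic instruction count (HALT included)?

li $t4, 8 → $t4=8
li $t7, 4 → $t7=4
li $t0, 9 → $t0=9
li $t5, 0 → $t5=0
sub $t7, $t7, 1 → $t7=4-1=3
lw $t7, 0($t5) → $t7=M[0]=11
add $t4, $t4, $t7 → $t4=8+11=19
lw $t7, 0($t5) → $t7=M[0]=11
and $t4, $t4, $t7 → $t4=19&11=3
add $t5, $t5, 4 → $t5=0+4=4
sub $t0, $t0, 1 → $t0=9-1=8
cmp $t0, 6  (cmp 8,6)
bgt loop: taken
sub $t7, $t7, 1 → $t7=11-1=10
lw $t7, 0($t5) → $t7=M[4]=-6
add $t4, $t4, $t7 → $t4=3+(-6)=-3
lw $t7, 0($t5) → $t7=M[4]=-6
and $t4, $t4, $t7 → $t4=(-3)&(-6)=-8
add $t5, $t5, 4 → $t5=4+4=8
sub $t0, $t0, 1 → $t0=8-1=7
cmp $t0, 6  (cmp 7,6)
bgt loop: taken
sub $t7, $t7, 1 → $t7=(-6)-1=-7
lw $t7, 0($t5) → $t7=M[8]=12
add $t4, $t4, $t7 → $t4=(-8)+12=4
lw $t7, 0($t5) → $t7=M[8]=12
and $t4, $t4, $t7 → $t4=4&12=4
add $t5, $t5, 4 → $t5=8+4=12
sub $t0, $t0, 1 → $t0=7-1=6
cmp $t0, 6  (cmp 6,6)
bgt loop: not taken
add $t4, $t7, 11 → $t4=12+11=23
halt.
Total executed instructions: 33.

33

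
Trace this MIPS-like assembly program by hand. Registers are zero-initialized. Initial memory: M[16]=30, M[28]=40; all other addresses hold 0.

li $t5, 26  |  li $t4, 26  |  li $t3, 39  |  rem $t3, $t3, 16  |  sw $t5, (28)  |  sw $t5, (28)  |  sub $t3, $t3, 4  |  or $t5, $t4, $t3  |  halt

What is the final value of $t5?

27

$t5=26
$t4=26
$t3=39
$t3=39%16=7
sw $t5, (28) → M[28]=26
sw $t5, (28) → M[28]=26
$t3=7-4=3
$t5=26|3=27
halt.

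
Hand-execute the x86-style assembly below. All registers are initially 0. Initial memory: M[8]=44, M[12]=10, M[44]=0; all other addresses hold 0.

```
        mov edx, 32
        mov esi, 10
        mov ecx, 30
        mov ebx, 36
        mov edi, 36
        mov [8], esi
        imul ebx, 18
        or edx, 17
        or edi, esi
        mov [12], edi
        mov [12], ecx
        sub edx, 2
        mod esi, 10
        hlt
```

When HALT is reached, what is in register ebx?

after mov edx, 32: edx=32
after mov esi, 10: esi=10
after mov ecx, 30: ecx=30
after mov ebx, 36: ebx=36
after mov edi, 36: edi=36
mov [8], esi → M[8]=10
after imul ebx, 18: ebx=36*18=648
after or edx, 17: edx=32|17=49
after or edi, esi: edi=36|10=46
mov [12], edi → M[12]=46
mov [12], ecx → M[12]=30
after sub edx, 2: edx=49-2=47
after mod esi, 10: esi=10%10=0
halt.

648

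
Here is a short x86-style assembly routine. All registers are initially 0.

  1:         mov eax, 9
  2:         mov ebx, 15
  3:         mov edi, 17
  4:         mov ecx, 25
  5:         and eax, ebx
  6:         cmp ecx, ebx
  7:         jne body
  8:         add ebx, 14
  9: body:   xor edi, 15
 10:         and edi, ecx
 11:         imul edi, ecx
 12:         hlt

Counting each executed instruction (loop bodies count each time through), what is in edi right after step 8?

30

eax=9
ebx=15
edi=17
ecx=25
eax=9&15=9
cmp ecx, ebx  (cmp 25,15)
jne body: taken
edi=17^15=30
After step 8: edi = 30.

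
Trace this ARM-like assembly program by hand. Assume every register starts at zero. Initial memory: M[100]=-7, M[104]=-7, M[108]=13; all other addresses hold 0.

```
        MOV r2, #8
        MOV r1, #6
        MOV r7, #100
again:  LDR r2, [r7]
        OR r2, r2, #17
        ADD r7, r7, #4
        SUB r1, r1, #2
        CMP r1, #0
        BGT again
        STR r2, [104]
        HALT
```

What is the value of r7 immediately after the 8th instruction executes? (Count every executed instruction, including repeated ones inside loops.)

104

r2=8
r1=6
r7=100
r2=M[100]=-7
r2=(-7)|17=-7
r7=100+4=104
r1=6-2=4
CMP r1, #0  (cmp 4,0)
After step 8: r7 = 104.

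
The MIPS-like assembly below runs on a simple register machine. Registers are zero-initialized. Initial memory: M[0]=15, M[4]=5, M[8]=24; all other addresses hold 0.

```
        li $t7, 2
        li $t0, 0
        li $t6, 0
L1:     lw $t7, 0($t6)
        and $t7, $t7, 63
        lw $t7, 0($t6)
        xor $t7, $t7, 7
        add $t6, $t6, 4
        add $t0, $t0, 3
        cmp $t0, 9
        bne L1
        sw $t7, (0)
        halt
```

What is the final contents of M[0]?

li $t7, 2 → $t7=2
li $t0, 0 → $t0=0
li $t6, 0 → $t6=0
lw $t7, 0($t6) → $t7=M[0]=15
and $t7, $t7, 63 → $t7=15&63=15
lw $t7, 0($t6) → $t7=M[0]=15
xor $t7, $t7, 7 → $t7=15^7=8
add $t6, $t6, 4 → $t6=0+4=4
add $t0, $t0, 3 → $t0=0+3=3
cmp $t0, 9  (cmp 3,9)
bne L1: taken
lw $t7, 0($t6) → $t7=M[4]=5
and $t7, $t7, 63 → $t7=5&63=5
lw $t7, 0($t6) → $t7=M[4]=5
xor $t7, $t7, 7 → $t7=5^7=2
add $t6, $t6, 4 → $t6=4+4=8
add $t0, $t0, 3 → $t0=3+3=6
cmp $t0, 9  (cmp 6,9)
bne L1: taken
lw $t7, 0($t6) → $t7=M[8]=24
and $t7, $t7, 63 → $t7=24&63=24
lw $t7, 0($t6) → $t7=M[8]=24
xor $t7, $t7, 7 → $t7=24^7=31
add $t6, $t6, 4 → $t6=8+4=12
add $t0, $t0, 3 → $t0=6+3=9
cmp $t0, 9  (cmp 9,9)
bne L1: not taken
sw $t7, (0) → M[0]=31
halt.

31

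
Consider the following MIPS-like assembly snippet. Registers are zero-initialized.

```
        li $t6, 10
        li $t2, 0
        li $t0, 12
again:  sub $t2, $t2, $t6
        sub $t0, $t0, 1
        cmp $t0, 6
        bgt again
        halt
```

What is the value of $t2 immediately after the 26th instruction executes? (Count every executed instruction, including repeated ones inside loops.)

after li $t6, 10: $t6=10
after li $t2, 0: $t2=0
after li $t0, 12: $t0=12
after sub $t2, $t2, $t6: $t2=0-10=-10
after sub $t0, $t0, 1: $t0=12-1=11
cmp $t0, 6  (cmp 11,6)
bgt again: taken
after sub $t2, $t2, $t6: $t2=(-10)-10=-20
after sub $t0, $t0, 1: $t0=11-1=10
cmp $t0, 6  (cmp 10,6)
bgt again: taken
after sub $t2, $t2, $t6: $t2=(-20)-10=-30
after sub $t0, $t0, 1: $t0=10-1=9
cmp $t0, 6  (cmp 9,6)
bgt again: taken
after sub $t2, $t2, $t6: $t2=(-30)-10=-40
after sub $t0, $t0, 1: $t0=9-1=8
cmp $t0, 6  (cmp 8,6)
bgt again: taken
after sub $t2, $t2, $t6: $t2=(-40)-10=-50
after sub $t0, $t0, 1: $t0=8-1=7
cmp $t0, 6  (cmp 7,6)
bgt again: taken
after sub $t2, $t2, $t6: $t2=(-50)-10=-60
after sub $t0, $t0, 1: $t0=7-1=6
cmp $t0, 6  (cmp 6,6)
After step 26: $t2 = -60.

-60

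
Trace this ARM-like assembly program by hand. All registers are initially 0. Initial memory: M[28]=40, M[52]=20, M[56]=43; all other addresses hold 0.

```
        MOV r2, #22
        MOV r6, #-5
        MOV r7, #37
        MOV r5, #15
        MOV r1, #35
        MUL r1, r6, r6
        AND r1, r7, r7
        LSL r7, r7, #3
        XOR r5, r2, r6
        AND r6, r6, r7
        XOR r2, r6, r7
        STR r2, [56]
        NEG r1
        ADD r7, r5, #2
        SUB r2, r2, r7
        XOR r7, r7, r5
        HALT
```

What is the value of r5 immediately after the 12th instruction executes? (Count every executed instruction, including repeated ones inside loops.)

after MOV r2, #22: r2=22
after MOV r6, #-5: r6=-5
after MOV r7, #37: r7=37
after MOV r5, #15: r5=15
after MOV r1, #35: r1=35
after MUL r1, r6, r6: r1=(-5)*(-5)=25
after AND r1, r7, r7: r1=37&37=37
after LSL r7, r7, #3: r7=37<<3=296
after XOR r5, r2, r6: r5=22^(-5)=-19
after AND r6, r6, r7: r6=(-5)&296=296
after XOR r2, r6, r7: r2=296^296=0
STR r2, [56] → M[56]=0
After step 12: r5 = -19.

-19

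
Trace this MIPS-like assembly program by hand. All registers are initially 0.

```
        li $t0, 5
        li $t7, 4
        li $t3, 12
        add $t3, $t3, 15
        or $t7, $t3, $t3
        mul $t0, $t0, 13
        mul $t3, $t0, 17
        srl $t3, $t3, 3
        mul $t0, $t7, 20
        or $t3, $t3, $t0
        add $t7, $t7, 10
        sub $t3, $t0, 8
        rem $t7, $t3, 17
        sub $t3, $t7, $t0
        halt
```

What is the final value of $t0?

540

li $t0, 5 → $t0=5
li $t7, 4 → $t7=4
li $t3, 12 → $t3=12
add $t3, $t3, 15 → $t3=12+15=27
or $t7, $t3, $t3 → $t7=27|27=27
mul $t0, $t0, 13 → $t0=5*13=65
mul $t3, $t0, 17 → $t3=65*17=1105
srl $t3, $t3, 3 → $t3=1105>>3=138
mul $t0, $t7, 20 → $t0=27*20=540
or $t3, $t3, $t0 → $t3=138|540=670
add $t7, $t7, 10 → $t7=27+10=37
sub $t3, $t0, 8 → $t3=540-8=532
rem $t7, $t3, 17 → $t7=532%17=5
sub $t3, $t7, $t0 → $t3=5-540=-535
halt.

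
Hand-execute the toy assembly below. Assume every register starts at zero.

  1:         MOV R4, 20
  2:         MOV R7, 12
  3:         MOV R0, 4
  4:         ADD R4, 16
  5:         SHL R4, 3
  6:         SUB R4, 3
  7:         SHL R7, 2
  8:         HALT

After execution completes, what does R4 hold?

R4=20
R7=12
R0=4
R4=20+16=36
R4=36<<3=288
R4=288-3=285
R7=12<<2=48
halt.

285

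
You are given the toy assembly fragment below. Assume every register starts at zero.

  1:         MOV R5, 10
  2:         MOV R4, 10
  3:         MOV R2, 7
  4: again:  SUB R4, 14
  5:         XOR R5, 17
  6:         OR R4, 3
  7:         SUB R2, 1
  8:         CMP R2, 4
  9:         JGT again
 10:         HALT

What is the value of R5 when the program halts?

after MOV R5, 10: R5=10
after MOV R4, 10: R4=10
after MOV R2, 7: R2=7
after SUB R4, 14: R4=10-14=-4
after XOR R5, 17: R5=10^17=27
after OR R4, 3: R4=(-4)|3=-1
after SUB R2, 1: R2=7-1=6
CMP R2, 4  (cmp 6,4)
JGT again: taken
after SUB R4, 14: R4=(-1)-14=-15
after XOR R5, 17: R5=27^17=10
after OR R4, 3: R4=(-15)|3=-13
after SUB R2, 1: R2=6-1=5
CMP R2, 4  (cmp 5,4)
JGT again: taken
after SUB R4, 14: R4=(-13)-14=-27
after XOR R5, 17: R5=10^17=27
after OR R4, 3: R4=(-27)|3=-25
after SUB R2, 1: R2=5-1=4
CMP R2, 4  (cmp 4,4)
JGT again: not taken
halt.

27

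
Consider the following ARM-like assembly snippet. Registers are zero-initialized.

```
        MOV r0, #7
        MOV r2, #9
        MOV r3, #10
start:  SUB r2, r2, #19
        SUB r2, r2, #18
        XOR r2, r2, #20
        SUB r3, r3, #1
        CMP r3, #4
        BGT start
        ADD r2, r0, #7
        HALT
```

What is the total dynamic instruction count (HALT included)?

after MOV r0, #7: r0=7
after MOV r2, #9: r2=9
after MOV r3, #10: r3=10
after SUB r2, r2, #19: r2=9-19=-10
after SUB r2, r2, #18: r2=(-10)-18=-28
after XOR r2, r2, #20: r2=(-28)^20=-16
after SUB r3, r3, #1: r3=10-1=9
CMP r3, #4  (cmp 9,4)
BGT start: taken
after SUB r2, r2, #19: r2=(-16)-19=-35
after SUB r2, r2, #18: r2=(-35)-18=-53
after XOR r2, r2, #20: r2=(-53)^20=-33
after SUB r3, r3, #1: r3=9-1=8
CMP r3, #4  (cmp 8,4)
BGT start: taken
after SUB r2, r2, #19: r2=(-33)-19=-52
after SUB r2, r2, #18: r2=(-52)-18=-70
after XOR r2, r2, #20: r2=(-70)^20=-82
after SUB r3, r3, #1: r3=8-1=7
CMP r3, #4  (cmp 7,4)
BGT start: taken
after SUB r2, r2, #19: r2=(-82)-19=-101
after SUB r2, r2, #18: r2=(-101)-18=-119
after XOR r2, r2, #20: r2=(-119)^20=-99
after SUB r3, r3, #1: r3=7-1=6
CMP r3, #4  (cmp 6,4)
BGT start: taken
after SUB r2, r2, #19: r2=(-99)-19=-118
after SUB r2, r2, #18: r2=(-118)-18=-136
after XOR r2, r2, #20: r2=(-136)^20=-148
after SUB r3, r3, #1: r3=6-1=5
CMP r3, #4  (cmp 5,4)
BGT start: taken
after SUB r2, r2, #19: r2=(-148)-19=-167
after SUB r2, r2, #18: r2=(-167)-18=-185
after XOR r2, r2, #20: r2=(-185)^20=-173
after SUB r3, r3, #1: r3=5-1=4
CMP r3, #4  (cmp 4,4)
BGT start: not taken
after ADD r2, r0, #7: r2=7+7=14
halt.
Total executed instructions: 41.

41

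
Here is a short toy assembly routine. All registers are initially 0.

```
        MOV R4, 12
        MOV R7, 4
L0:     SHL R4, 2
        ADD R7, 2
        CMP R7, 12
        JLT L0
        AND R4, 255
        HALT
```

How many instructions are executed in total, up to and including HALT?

R4=12
R7=4
R4=12<<2=48
R7=4+2=6
CMP R7, 12  (cmp 6,12)
JLT L0: taken
R4=48<<2=192
R7=6+2=8
CMP R7, 12  (cmp 8,12)
JLT L0: taken
R4=192<<2=768
R7=8+2=10
CMP R7, 12  (cmp 10,12)
JLT L0: taken
R4=768<<2=3072
R7=10+2=12
CMP R7, 12  (cmp 12,12)
JLT L0: not taken
R4=3072&255=0
halt.
Total executed instructions: 20.

20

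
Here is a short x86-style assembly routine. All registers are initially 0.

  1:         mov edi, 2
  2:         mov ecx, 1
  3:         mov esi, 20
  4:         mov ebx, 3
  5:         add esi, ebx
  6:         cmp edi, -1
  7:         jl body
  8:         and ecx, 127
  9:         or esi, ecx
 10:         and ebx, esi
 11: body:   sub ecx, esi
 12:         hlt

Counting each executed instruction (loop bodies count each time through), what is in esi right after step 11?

edi=2
ecx=1
esi=20
ebx=3
esi=20+3=23
cmp edi, -1  (cmp 2,-1)
jl body: not taken
ecx=1&127=1
esi=23|1=23
ebx=3&23=3
ecx=1-23=-22
After step 11: esi = 23.

23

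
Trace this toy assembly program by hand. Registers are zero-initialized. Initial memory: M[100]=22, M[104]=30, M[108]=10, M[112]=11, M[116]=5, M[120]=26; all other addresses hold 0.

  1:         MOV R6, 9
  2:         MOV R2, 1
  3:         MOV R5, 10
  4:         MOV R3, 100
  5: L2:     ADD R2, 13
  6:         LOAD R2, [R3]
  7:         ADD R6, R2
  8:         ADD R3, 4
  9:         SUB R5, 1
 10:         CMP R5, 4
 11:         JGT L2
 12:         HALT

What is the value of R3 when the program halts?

124

after MOV R6, 9: R6=9
after MOV R2, 1: R2=1
after MOV R5, 10: R5=10
after MOV R3, 100: R3=100
after ADD R2, 13: R2=1+13=14
after LOAD R2, [R3]: R2=M[100]=22
after ADD R6, R2: R6=9+22=31
after ADD R3, 4: R3=100+4=104
after SUB R5, 1: R5=10-1=9
CMP R5, 4  (cmp 9,4)
JGT L2: taken
after ADD R2, 13: R2=22+13=35
after LOAD R2, [R3]: R2=M[104]=30
after ADD R6, R2: R6=31+30=61
after ADD R3, 4: R3=104+4=108
after SUB R5, 1: R5=9-1=8
CMP R5, 4  (cmp 8,4)
JGT L2: taken
after ADD R2, 13: R2=30+13=43
after LOAD R2, [R3]: R2=M[108]=10
after ADD R6, R2: R6=61+10=71
after ADD R3, 4: R3=108+4=112
after SUB R5, 1: R5=8-1=7
CMP R5, 4  (cmp 7,4)
JGT L2: taken
after ADD R2, 13: R2=10+13=23
after LOAD R2, [R3]: R2=M[112]=11
after ADD R6, R2: R6=71+11=82
after ADD R3, 4: R3=112+4=116
after SUB R5, 1: R5=7-1=6
CMP R5, 4  (cmp 6,4)
JGT L2: taken
after ADD R2, 13: R2=11+13=24
after LOAD R2, [R3]: R2=M[116]=5
after ADD R6, R2: R6=82+5=87
after ADD R3, 4: R3=116+4=120
after SUB R5, 1: R5=6-1=5
CMP R5, 4  (cmp 5,4)
JGT L2: taken
after ADD R2, 13: R2=5+13=18
after LOAD R2, [R3]: R2=M[120]=26
after ADD R6, R2: R6=87+26=113
after ADD R3, 4: R3=120+4=124
after SUB R5, 1: R5=5-1=4
CMP R5, 4  (cmp 4,4)
JGT L2: not taken
halt.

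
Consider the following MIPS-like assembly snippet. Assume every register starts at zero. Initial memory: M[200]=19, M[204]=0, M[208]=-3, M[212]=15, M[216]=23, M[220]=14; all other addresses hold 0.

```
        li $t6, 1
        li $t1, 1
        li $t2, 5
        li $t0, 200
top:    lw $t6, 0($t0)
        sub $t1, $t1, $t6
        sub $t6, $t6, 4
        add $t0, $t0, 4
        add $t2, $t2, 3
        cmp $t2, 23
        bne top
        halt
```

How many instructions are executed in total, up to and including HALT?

$t6=1
$t1=1
$t2=5
$t0=200
$t6=M[200]=19
$t1=1-19=-18
$t6=19-4=15
$t0=200+4=204
$t2=5+3=8
cmp $t2, 23  (cmp 8,23)
bne top: taken
$t6=M[204]=0
$t1=(-18)-0=-18
$t6=0-4=-4
$t0=204+4=208
$t2=8+3=11
cmp $t2, 23  (cmp 11,23)
bne top: taken
$t6=M[208]=-3
$t1=(-18)-(-3)=-15
$t6=(-3)-4=-7
$t0=208+4=212
$t2=11+3=14
cmp $t2, 23  (cmp 14,23)
bne top: taken
$t6=M[212]=15
$t1=(-15)-15=-30
$t6=15-4=11
$t0=212+4=216
$t2=14+3=17
cmp $t2, 23  (cmp 17,23)
bne top: taken
$t6=M[216]=23
$t1=(-30)-23=-53
$t6=23-4=19
$t0=216+4=220
$t2=17+3=20
cmp $t2, 23  (cmp 20,23)
bne top: taken
$t6=M[220]=14
$t1=(-53)-14=-67
$t6=14-4=10
$t0=220+4=224
$t2=20+3=23
cmp $t2, 23  (cmp 23,23)
bne top: not taken
halt.
Total executed instructions: 47.

47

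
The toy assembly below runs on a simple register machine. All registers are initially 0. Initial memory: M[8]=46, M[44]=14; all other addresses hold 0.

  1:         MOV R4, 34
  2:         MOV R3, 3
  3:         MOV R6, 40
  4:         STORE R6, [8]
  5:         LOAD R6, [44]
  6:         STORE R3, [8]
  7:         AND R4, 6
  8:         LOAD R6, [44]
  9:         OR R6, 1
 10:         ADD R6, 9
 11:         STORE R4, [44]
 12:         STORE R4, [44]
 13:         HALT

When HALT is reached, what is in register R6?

MOV R4, 34 → R4=34
MOV R3, 3 → R3=3
MOV R6, 40 → R6=40
STORE R6, [8] → M[8]=40
LOAD R6, [44] → R6=M[44]=14
STORE R3, [8] → M[8]=3
AND R4, 6 → R4=34&6=2
LOAD R6, [44] → R6=M[44]=14
OR R6, 1 → R6=14|1=15
ADD R6, 9 → R6=15+9=24
STORE R4, [44] → M[44]=2
STORE R4, [44] → M[44]=2
halt.

24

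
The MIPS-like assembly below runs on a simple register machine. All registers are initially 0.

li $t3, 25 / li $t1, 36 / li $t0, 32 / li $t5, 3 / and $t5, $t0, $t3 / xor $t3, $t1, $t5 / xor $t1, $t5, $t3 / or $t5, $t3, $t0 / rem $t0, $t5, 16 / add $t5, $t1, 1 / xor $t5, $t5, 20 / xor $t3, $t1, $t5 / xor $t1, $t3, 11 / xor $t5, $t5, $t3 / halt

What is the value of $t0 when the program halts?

li $t3, 25 → $t3=25
li $t1, 36 → $t1=36
li $t0, 32 → $t0=32
li $t5, 3 → $t5=3
and $t5, $t0, $t3 → $t5=32&25=0
xor $t3, $t1, $t5 → $t3=36^0=36
xor $t1, $t5, $t3 → $t1=0^36=36
or $t5, $t3, $t0 → $t5=36|32=36
rem $t0, $t5, 16 → $t0=36%16=4
add $t5, $t1, 1 → $t5=36+1=37
xor $t5, $t5, 20 → $t5=37^20=49
xor $t3, $t1, $t5 → $t3=36^49=21
xor $t1, $t3, 11 → $t1=21^11=30
xor $t5, $t5, $t3 → $t5=49^21=36
halt.

4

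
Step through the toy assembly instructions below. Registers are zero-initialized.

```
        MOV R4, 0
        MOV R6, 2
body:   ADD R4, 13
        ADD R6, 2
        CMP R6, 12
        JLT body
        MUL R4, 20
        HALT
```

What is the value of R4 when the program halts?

MOV R4, 0 → R4=0
MOV R6, 2 → R6=2
ADD R4, 13 → R4=0+13=13
ADD R6, 2 → R6=2+2=4
CMP R6, 12  (cmp 4,12)
JLT body: taken
ADD R4, 13 → R4=13+13=26
ADD R6, 2 → R6=4+2=6
CMP R6, 12  (cmp 6,12)
JLT body: taken
ADD R4, 13 → R4=26+13=39
ADD R6, 2 → R6=6+2=8
CMP R6, 12  (cmp 8,12)
JLT body: taken
ADD R4, 13 → R4=39+13=52
ADD R6, 2 → R6=8+2=10
CMP R6, 12  (cmp 10,12)
JLT body: taken
ADD R4, 13 → R4=52+13=65
ADD R6, 2 → R6=10+2=12
CMP R6, 12  (cmp 12,12)
JLT body: not taken
MUL R4, 20 → R4=65*20=1300
halt.

1300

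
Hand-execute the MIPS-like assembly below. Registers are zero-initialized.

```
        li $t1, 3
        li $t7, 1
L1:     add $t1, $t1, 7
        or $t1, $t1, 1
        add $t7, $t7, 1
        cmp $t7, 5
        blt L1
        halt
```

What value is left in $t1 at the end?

after li $t1, 3: $t1=3
after li $t7, 1: $t7=1
after add $t1, $t1, 7: $t1=3+7=10
after or $t1, $t1, 1: $t1=10|1=11
after add $t7, $t7, 1: $t7=1+1=2
cmp $t7, 5  (cmp 2,5)
blt L1: taken
after add $t1, $t1, 7: $t1=11+7=18
after or $t1, $t1, 1: $t1=18|1=19
after add $t7, $t7, 1: $t7=2+1=3
cmp $t7, 5  (cmp 3,5)
blt L1: taken
after add $t1, $t1, 7: $t1=19+7=26
after or $t1, $t1, 1: $t1=26|1=27
after add $t7, $t7, 1: $t7=3+1=4
cmp $t7, 5  (cmp 4,5)
blt L1: taken
after add $t1, $t1, 7: $t1=27+7=34
after or $t1, $t1, 1: $t1=34|1=35
after add $t7, $t7, 1: $t7=4+1=5
cmp $t7, 5  (cmp 5,5)
blt L1: not taken
halt.

35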